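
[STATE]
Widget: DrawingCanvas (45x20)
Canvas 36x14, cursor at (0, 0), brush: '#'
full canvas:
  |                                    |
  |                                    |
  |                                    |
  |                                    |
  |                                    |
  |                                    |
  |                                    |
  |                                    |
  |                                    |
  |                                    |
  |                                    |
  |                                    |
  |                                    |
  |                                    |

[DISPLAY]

+                                            
                                             
                                             
                                             
                                             
                                             
                                             
                                             
                                             
                                             
                                             
                                             
                                             
                                             
                                             
                                             
                                             
                                             
                                             
                                             


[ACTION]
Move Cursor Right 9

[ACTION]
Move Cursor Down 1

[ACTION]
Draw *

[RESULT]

                                             
         *                                   
                                             
                                             
                                             
                                             
                                             
                                             
                                             
                                             
                                             
                                             
                                             
                                             
                                             
                                             
                                             
                                             
                                             
                                             


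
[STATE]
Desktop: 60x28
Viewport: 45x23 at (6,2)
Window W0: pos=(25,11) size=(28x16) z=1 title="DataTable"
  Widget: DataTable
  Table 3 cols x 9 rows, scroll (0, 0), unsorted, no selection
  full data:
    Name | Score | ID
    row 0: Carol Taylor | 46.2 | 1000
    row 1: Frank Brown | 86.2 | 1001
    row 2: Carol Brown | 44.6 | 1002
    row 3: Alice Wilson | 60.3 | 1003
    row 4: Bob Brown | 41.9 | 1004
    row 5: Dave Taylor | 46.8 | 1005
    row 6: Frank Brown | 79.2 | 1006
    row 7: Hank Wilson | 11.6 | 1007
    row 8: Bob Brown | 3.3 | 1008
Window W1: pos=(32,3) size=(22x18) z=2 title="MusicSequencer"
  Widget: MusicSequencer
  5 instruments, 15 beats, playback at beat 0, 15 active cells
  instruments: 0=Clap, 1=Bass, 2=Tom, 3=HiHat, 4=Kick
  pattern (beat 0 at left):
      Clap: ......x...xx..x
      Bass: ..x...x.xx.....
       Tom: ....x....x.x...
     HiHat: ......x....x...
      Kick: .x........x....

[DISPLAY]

                                             
                          ┏━━━━━━━━━━━━━━━━━━
                          ┃ MusicSequencer   
                          ┠──────────────────
                          ┃      ▼12345678901
                          ┃  Clap······█···██
                          ┃  Bass··█···█·██··
                          ┃   Tom····█····█·█
                          ┃ HiHat······█····█
                   ┏━━━━━━┃  Kick·█········█·
                   ┃ DataT┃                  
                   ┠──────┃                  
                   ┃Name  ┃                  
                   ┃──────┃                  
                   ┃Carol ┃                  
                   ┃Frank ┃                  
                   ┃Carol ┃                  
                   ┃Alice ┃                  
                   ┃Bob Br┗━━━━━━━━━━━━━━━━━━
                   ┃Dave Taylor │46.8 │1005  
                   ┃Frank Brown │79.2 │1006  
                   ┃Hank Wilson │11.6 │1007  
                   ┃Bob Brown   │3.3  │1008  


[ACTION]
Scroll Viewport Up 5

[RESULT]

                                             
                                             
                                             
                          ┏━━━━━━━━━━━━━━━━━━
                          ┃ MusicSequencer   
                          ┠──────────────────
                          ┃      ▼12345678901
                          ┃  Clap······█···██
                          ┃  Bass··█···█·██··
                          ┃   Tom····█····█·█
                          ┃ HiHat······█····█
                   ┏━━━━━━┃  Kick·█········█·
                   ┃ DataT┃                  
                   ┠──────┃                  
                   ┃Name  ┃                  
                   ┃──────┃                  
                   ┃Carol ┃                  
                   ┃Frank ┃                  
                   ┃Carol ┃                  
                   ┃Alice ┃                  
                   ┃Bob Br┗━━━━━━━━━━━━━━━━━━
                   ┃Dave Taylor │46.8 │1005  
                   ┃Frank Brown │79.2 │1006  


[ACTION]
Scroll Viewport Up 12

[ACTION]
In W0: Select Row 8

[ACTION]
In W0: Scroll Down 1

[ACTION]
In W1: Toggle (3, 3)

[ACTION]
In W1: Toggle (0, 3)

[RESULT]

                                             
                                             
                                             
                          ┏━━━━━━━━━━━━━━━━━━
                          ┃ MusicSequencer   
                          ┠──────────────────
                          ┃      ▼12345678901
                          ┃  Clap···█··█···██
                          ┃  Bass··█···█·██··
                          ┃   Tom····█····█·█
                          ┃ HiHat···█··█····█
                   ┏━━━━━━┃  Kick·█········█·
                   ┃ DataT┃                  
                   ┠──────┃                  
                   ┃Name  ┃                  
                   ┃──────┃                  
                   ┃Carol ┃                  
                   ┃Frank ┃                  
                   ┃Carol ┃                  
                   ┃Alice ┃                  
                   ┃Bob Br┗━━━━━━━━━━━━━━━━━━
                   ┃Dave Taylor │46.8 │1005  
                   ┃Frank Brown │79.2 │1006  


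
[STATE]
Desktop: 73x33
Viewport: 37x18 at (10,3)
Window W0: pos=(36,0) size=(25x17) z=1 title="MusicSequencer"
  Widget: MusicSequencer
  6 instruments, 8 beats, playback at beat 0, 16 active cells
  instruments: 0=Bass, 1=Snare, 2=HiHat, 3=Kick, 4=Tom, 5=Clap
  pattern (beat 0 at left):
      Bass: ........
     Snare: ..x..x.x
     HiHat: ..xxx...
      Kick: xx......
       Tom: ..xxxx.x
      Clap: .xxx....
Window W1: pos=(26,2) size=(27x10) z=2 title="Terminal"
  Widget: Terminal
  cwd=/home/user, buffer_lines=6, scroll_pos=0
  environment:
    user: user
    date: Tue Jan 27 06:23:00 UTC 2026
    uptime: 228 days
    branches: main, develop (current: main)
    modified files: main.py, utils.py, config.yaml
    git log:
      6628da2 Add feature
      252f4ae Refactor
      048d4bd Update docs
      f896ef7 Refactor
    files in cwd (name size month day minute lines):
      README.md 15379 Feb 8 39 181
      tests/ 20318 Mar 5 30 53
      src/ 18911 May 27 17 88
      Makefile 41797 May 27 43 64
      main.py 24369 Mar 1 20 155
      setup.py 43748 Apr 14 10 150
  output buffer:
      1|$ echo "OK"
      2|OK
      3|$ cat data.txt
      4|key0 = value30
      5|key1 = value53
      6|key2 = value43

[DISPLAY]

                ┃ Terminal           
                ┠────────────────────
                ┃$ echo "OK"         
                ┃OK                  
                ┃$ cat data.txt      
                ┃key0 = value30      
                ┃key1 = value53      
                ┃key2 = value43      
                ┗━━━━━━━━━━━━━━━━━━━━
                          ┃          
                          ┃          
                          ┃          
                          ┃          
                          ┗━━━━━━━━━━
                                     
                                     
                                     
                                     


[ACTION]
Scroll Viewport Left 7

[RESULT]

                       ┃ Terminal    
                       ┠─────────────
                       ┃$ echo "OK"  
                       ┃OK           
                       ┃$ cat data.tx
                       ┃key0 = value3
                       ┃key1 = value5
                       ┃key2 = value4
                       ┗━━━━━━━━━━━━━
                                 ┃   
                                 ┃   
                                 ┃   
                                 ┃   
                                 ┗━━━
                                     
                                     
                                     
                                     


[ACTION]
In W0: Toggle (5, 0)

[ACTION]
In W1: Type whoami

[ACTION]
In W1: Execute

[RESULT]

                       ┃ Terminal    
                       ┠─────────────
                       ┃key0 = value3
                       ┃key1 = value5
                       ┃key2 = value4
                       ┃$ whoami     
                       ┃user         
                       ┃$ █          
                       ┗━━━━━━━━━━━━━
                                 ┃   
                                 ┃   
                                 ┃   
                                 ┃   
                                 ┗━━━
                                     
                                     
                                     
                                     


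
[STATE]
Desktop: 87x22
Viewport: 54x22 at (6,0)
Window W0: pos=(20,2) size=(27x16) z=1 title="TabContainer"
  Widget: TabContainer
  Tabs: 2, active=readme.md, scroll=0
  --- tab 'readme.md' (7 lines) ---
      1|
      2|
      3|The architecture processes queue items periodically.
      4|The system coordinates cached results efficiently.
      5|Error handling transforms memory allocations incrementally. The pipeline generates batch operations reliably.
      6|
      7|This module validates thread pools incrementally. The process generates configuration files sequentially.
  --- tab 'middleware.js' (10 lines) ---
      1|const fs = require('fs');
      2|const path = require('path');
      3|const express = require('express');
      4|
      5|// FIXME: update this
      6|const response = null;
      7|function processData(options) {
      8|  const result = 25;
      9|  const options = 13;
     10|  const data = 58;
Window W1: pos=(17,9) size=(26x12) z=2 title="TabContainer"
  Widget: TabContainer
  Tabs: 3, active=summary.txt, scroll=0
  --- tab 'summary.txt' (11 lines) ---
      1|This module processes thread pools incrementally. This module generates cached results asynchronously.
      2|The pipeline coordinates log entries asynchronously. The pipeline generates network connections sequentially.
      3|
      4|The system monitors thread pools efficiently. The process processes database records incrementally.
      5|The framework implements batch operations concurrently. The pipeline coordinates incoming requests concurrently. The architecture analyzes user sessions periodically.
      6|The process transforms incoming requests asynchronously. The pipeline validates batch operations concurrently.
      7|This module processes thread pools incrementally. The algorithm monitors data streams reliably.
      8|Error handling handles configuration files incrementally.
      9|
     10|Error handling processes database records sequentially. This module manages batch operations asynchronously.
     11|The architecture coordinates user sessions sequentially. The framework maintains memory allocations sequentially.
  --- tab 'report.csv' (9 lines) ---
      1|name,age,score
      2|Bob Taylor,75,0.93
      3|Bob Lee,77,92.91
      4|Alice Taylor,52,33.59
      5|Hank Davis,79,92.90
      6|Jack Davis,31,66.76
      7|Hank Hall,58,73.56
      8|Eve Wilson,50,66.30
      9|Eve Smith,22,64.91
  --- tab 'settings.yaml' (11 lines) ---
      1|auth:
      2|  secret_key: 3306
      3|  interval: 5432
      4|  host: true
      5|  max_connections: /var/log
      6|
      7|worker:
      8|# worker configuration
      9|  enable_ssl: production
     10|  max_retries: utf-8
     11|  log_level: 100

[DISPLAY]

                                                      
                                                      
              ┏━━━━━━━━━━━━━━━━━━━━━━━━━┓             
              ┃ TabContainer            ┃             
              ┠─────────────────────────┨             
              ┃[readme.md]│ middleware.j┃             
              ┃─────────────────────────┃             
              ┃                         ┃             
              ┃                         ┃             
           ┏━━━━━━━━━━━━━━━━━━━━━━━━┓sse┃             
           ┃ TabContainer           ┃ ca┃             
           ┠────────────────────────┨rms┃             
           ┃[summary.txt]│ report.cs┃   ┃             
           ┃────────────────────────┃thr┃             
           ┃This module processes th┃   ┃             
           ┃The pipeline coordinates┃   ┃             
           ┃                        ┃   ┃             
           ┃The system monitors thre┃━━━┛             
           ┃The framework implements┃                 
           ┃The process transforms i┃                 
           ┗━━━━━━━━━━━━━━━━━━━━━━━━┛                 
                                                      


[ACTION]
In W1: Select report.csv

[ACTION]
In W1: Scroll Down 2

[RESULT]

                                                      
                                                      
              ┏━━━━━━━━━━━━━━━━━━━━━━━━━┓             
              ┃ TabContainer            ┃             
              ┠─────────────────────────┨             
              ┃[readme.md]│ middleware.j┃             
              ┃─────────────────────────┃             
              ┃                         ┃             
              ┃                         ┃             
           ┏━━━━━━━━━━━━━━━━━━━━━━━━┓sse┃             
           ┃ TabContainer           ┃ ca┃             
           ┠────────────────────────┨rms┃             
           ┃ summary.txt │[report.cs┃   ┃             
           ┃────────────────────────┃thr┃             
           ┃Bob Lee,77,92.91        ┃   ┃             
           ┃Alice Taylor,52,33.59   ┃   ┃             
           ┃Hank Davis,79,92.90     ┃   ┃             
           ┃Jack Davis,31,66.76     ┃━━━┛             
           ┃Hank Hall,58,73.56      ┃                 
           ┃Eve Wilson,50,66.30     ┃                 
           ┗━━━━━━━━━━━━━━━━━━━━━━━━┛                 
                                                      


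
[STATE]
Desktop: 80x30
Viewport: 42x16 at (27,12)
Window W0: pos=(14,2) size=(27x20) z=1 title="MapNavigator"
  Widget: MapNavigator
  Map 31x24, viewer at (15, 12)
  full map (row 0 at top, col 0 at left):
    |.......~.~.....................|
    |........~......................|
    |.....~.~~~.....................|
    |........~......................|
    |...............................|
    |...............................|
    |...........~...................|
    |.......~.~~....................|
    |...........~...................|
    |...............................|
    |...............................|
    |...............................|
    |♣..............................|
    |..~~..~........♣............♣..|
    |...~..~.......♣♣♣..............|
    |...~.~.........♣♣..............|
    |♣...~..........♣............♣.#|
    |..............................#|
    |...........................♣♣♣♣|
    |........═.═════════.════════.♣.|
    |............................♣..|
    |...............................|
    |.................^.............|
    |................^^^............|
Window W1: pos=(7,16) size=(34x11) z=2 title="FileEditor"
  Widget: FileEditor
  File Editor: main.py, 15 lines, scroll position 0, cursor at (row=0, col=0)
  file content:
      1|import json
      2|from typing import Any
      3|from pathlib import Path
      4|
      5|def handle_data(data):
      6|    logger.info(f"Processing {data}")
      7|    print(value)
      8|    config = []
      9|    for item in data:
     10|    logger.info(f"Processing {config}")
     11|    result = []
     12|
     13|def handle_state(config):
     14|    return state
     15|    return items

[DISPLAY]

.............┃                            
@............┃                            
♣............┃                            
♣♣...........┃                            
━━━━━━━━━━━━━┓                            
             ┃                            
─────────────┨                            
            ▲┃                            
Any         █┃                            
 Path       ░┃                            
            ░┃                            
a):         ░┃                            
rocessing {d░┃                            
            ▼┃                            
━━━━━━━━━━━━━┛                            
                                          


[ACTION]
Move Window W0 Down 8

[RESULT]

─────────────┨                            
.............┃                            
.............┃                            
.............┃                            
━━━━━━━━━━━━━┓                            
             ┃                            
─────────────┨                            
            ▲┃                            
Any         █┃                            
 Path       ░┃                            
            ░┃                            
a):         ░┃                            
rocessing {d░┃                            
            ▼┃                            
━━━━━━━━━━━━━┛                            
............♣┃                            


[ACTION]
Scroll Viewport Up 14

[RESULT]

                                          
                                          
                                          
                                          
                                          
                                          
                                          
                                          
                                          
                                          
━━━━━━━━━━━━━┓                            
r            ┃                            
─────────────┨                            
.............┃                            
.............┃                            
.............┃                            


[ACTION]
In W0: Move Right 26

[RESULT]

                                          
                                          
                                          
                                          
                                          
                                          
                                          
                                          
                                          
                                          
━━━━━━━━━━━━━┓                            
r            ┃                            
─────────────┨                            
.            ┃                            
.            ┃                            
.            ┃                            


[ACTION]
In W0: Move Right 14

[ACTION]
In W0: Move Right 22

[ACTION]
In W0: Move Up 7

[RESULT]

                                          
                                          
                                          
                                          
                                          
                                          
                                          
                                          
                                          
                                          
━━━━━━━━━━━━━┓                            
r            ┃                            
─────────────┨                            
             ┃                            
             ┃                            
             ┃                            


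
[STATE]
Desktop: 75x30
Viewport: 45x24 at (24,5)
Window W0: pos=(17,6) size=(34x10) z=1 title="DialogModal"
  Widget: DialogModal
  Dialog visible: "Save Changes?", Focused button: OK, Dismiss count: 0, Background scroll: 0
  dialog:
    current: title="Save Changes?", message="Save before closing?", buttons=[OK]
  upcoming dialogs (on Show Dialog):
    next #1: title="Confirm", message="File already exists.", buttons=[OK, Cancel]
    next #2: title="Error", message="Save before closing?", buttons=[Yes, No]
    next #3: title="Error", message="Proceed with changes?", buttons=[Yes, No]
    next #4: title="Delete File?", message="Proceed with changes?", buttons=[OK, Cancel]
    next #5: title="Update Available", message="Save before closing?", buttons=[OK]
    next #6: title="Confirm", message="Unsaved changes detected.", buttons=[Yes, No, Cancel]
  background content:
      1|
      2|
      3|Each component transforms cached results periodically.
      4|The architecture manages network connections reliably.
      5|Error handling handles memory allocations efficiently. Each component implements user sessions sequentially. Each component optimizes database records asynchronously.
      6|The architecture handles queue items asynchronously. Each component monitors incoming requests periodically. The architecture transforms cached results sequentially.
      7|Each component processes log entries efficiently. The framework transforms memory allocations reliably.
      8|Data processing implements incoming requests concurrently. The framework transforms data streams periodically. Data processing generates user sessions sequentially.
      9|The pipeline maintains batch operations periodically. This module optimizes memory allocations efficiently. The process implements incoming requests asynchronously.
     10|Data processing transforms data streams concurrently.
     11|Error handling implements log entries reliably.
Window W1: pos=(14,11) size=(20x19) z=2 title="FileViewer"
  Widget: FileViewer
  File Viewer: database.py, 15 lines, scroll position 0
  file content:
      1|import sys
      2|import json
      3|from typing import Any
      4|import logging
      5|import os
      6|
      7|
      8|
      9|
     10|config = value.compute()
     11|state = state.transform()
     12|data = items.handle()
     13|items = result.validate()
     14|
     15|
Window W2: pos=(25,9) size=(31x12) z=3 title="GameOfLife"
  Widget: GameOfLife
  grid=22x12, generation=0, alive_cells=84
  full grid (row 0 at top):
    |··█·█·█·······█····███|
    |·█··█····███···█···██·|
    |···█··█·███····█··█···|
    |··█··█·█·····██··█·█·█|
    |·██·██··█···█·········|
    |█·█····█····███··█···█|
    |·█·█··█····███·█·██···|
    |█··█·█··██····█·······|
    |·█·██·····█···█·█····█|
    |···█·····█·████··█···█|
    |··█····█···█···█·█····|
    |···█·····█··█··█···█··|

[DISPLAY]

                                             
━━━━━━━━━━━━━━━━━━━━━━━━━━┓                  
gModal                    ┃                  
──────────────────────────┨                  
─┏━━━━━━━━━━━━━━━━━━━━━━━━━━━━━┓             
 ┃ GameOfLife                  ┃             
━┠─────────────────────────────┨             
e┃Gen: 0                       ┃             
─┃···█··█·███····█··█···       ┃             
s┃··█··█·█·····██··█·█·█       ┃             
o┃·██·██··█···█·········       ┃             
n┃█·█····█····███··█···█       ┃             
g┃·█·█··█····███·█·██···       ┃             
 ┃█··█·█··██····█·······       ┃             
 ┃·█·██·····█···█·█····█       ┃             
 ┗━━━━━━━━━━━━━━━━━━━━━━━━━━━━━┛             
        ░┃                                   
        ░┃                                   
value.co░┃                                   
tate.tra░┃                                   
ems.hand░┃                                   
esult.va░┃                                   
        ░┃                                   
        ▼┃                                   


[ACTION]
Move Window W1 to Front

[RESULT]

                                             
━━━━━━━━━━━━━━━━━━━━━━━━━━┓                  
gModal                    ┃                  
──────────────────────────┨                  
─┏━━━━━━━━━━━━━━━━━━━━━━━━━━━━━┓             
 ┃ GameOfLife                  ┃             
━━━━━━━━━┓─────────────────────┨             
er       ┃                     ┃             
─────────┨███····█··█···       ┃             
s       ▲┃·····██··█·█·█       ┃             
on      █┃█···█·········       ┃             
ng impor░┃····███··█···█       ┃             
gging   ░┃···███·█·██···       ┃             
        ░┃██····█·······       ┃             
        ░┃··█···█·█····█       ┃             
        ░┃━━━━━━━━━━━━━━━━━━━━━┛             
        ░┃                                   
        ░┃                                   
value.co░┃                                   
tate.tra░┃                                   
ems.hand░┃                                   
esult.va░┃                                   
        ░┃                                   
        ▼┃                                   


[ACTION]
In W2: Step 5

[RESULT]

                                             
━━━━━━━━━━━━━━━━━━━━━━━━━━┓                  
gModal                    ┃                  
──────────────────────────┨                  
─┏━━━━━━━━━━━━━━━━━━━━━━━━━━━━━┓             
 ┃ GameOfLife                  ┃             
━━━━━━━━━┓─────────────────────┨             
er       ┃                     ┃             
─────────┨······██····█·       ┃             
s       ▲┃·········█····       ┃             
on      █┃·······██·····       ┃             
ng impor░┃···███········       ┃             
gging   ░┃···██·██······       ┃             
        ░┃···██····█····       ┃             
        ░┃····█·····█···       ┃             
        ░┃━━━━━━━━━━━━━━━━━━━━━┛             
        ░┃                                   
        ░┃                                   
value.co░┃                                   
tate.tra░┃                                   
ems.hand░┃                                   
esult.va░┃                                   
        ░┃                                   
        ▼┃                                   


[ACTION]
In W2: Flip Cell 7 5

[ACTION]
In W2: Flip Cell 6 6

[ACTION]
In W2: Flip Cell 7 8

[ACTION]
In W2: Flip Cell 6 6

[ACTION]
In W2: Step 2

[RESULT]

                                             
━━━━━━━━━━━━━━━━━━━━━━━━━━┓                  
gModal                    ┃                  
──────────────────────────┨                  
─┏━━━━━━━━━━━━━━━━━━━━━━━━━━━━━┓             
 ┃ GameOfLife                  ┃             
━━━━━━━━━┓─────────────────────┨             
er       ┃                     ┃             
─────────┨·····███·██··█       ┃             
s       ▲┃······██·███··       ┃             
on      █┃····██·█······       ┃             
ng impor░┃···███·█······       ┃             
gging   ░┃··············       ┃             
        ░┃···█··········       ┃             
        ░┃··············       ┃             
        ░┃━━━━━━━━━━━━━━━━━━━━━┛             
        ░┃                                   
        ░┃                                   
value.co░┃                                   
tate.tra░┃                                   
ems.hand░┃                                   
esult.va░┃                                   
        ░┃                                   
        ▼┃                                   


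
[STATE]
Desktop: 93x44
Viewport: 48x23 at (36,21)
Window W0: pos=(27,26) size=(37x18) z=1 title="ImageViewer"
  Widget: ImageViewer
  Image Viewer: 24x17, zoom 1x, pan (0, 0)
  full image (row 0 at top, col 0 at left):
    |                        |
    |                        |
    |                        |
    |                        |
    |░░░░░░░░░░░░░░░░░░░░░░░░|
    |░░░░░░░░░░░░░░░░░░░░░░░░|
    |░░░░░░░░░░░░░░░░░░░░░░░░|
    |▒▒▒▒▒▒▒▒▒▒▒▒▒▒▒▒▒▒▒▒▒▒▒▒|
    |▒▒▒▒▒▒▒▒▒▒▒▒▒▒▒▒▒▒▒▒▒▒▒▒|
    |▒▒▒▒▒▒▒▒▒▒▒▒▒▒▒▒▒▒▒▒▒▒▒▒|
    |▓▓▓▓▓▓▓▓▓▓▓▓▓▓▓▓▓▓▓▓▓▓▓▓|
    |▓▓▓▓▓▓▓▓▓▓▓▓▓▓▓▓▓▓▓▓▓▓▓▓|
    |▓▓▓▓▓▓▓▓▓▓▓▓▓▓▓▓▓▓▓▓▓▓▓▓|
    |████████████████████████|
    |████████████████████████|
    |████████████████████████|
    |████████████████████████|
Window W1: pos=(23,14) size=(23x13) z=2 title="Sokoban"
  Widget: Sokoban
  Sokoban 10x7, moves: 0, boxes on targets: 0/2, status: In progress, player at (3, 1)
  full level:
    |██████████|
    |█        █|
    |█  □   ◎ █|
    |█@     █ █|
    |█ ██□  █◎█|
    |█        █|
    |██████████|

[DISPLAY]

         ┃                                      
         ┃                                      
         ┃                                      
2        ┃                                      
         ┃                                      
━━━━━━━━━┛━━━━━━━━━━━━━━━━━┓                    
ewer                       ┃                    
───────────────────────────┨                    
                           ┃                    
                           ┃                    
                           ┃                    
                           ┃                    
░░░░░░░░░░░░░░░░           ┃                    
░░░░░░░░░░░░░░░░           ┃                    
░░░░░░░░░░░░░░░░           ┃                    
▒▒▒▒▒▒▒▒▒▒▒▒▒▒▒▒           ┃                    
▒▒▒▒▒▒▒▒▒▒▒▒▒▒▒▒           ┃                    
▒▒▒▒▒▒▒▒▒▒▒▒▒▒▒▒           ┃                    
▓▓▓▓▓▓▓▓▓▓▓▓▓▓▓▓           ┃                    
▓▓▓▓▓▓▓▓▓▓▓▓▓▓▓▓           ┃                    
▓▓▓▓▓▓▓▓▓▓▓▓▓▓▓▓           ┃                    
████████████████           ┃                    
━━━━━━━━━━━━━━━━━━━━━━━━━━━┛                    


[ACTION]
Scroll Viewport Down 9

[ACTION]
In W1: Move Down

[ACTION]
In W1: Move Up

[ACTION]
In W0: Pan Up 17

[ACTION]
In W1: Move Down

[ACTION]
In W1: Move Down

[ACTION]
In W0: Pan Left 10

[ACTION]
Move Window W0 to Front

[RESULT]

         ┃                                      
         ┃                                      
         ┃                                      
2        ┃                                      
         ┃                                      
━━━━━━━━━━━━━━━━━━━━━━━━━━━┓                    
ewer                       ┃                    
───────────────────────────┨                    
                           ┃                    
                           ┃                    
                           ┃                    
                           ┃                    
░░░░░░░░░░░░░░░░           ┃                    
░░░░░░░░░░░░░░░░           ┃                    
░░░░░░░░░░░░░░░░           ┃                    
▒▒▒▒▒▒▒▒▒▒▒▒▒▒▒▒           ┃                    
▒▒▒▒▒▒▒▒▒▒▒▒▒▒▒▒           ┃                    
▒▒▒▒▒▒▒▒▒▒▒▒▒▒▒▒           ┃                    
▓▓▓▓▓▓▓▓▓▓▓▓▓▓▓▓           ┃                    
▓▓▓▓▓▓▓▓▓▓▓▓▓▓▓▓           ┃                    
▓▓▓▓▓▓▓▓▓▓▓▓▓▓▓▓           ┃                    
████████████████           ┃                    
━━━━━━━━━━━━━━━━━━━━━━━━━━━┛                    


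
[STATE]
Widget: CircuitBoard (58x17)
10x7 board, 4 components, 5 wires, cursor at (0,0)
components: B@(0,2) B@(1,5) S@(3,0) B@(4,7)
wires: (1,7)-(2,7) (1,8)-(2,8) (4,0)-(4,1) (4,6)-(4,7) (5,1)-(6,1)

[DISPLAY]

   0 1 2 3 4 5 6 7 8 9                                    
0  [.]      B                                             
                                                          
1                       B       ·   ·                     
                                │   │                     
2                               ·   ·                     
                                                          
3   S                                                     
                                                          
4   · ─ ·                   · ─ B                         
                                                          
5       ·                                                 
        │                                                 
6       ·                                                 
Cursor: (0,0)                                             
                                                          
                                                          


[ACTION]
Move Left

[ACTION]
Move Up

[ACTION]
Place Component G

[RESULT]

   0 1 2 3 4 5 6 7 8 9                                    
0  [G]      B                                             
                                                          
1                       B       ·   ·                     
                                │   │                     
2                               ·   ·                     
                                                          
3   S                                                     
                                                          
4   · ─ ·                   · ─ B                         
                                                          
5       ·                                                 
        │                                                 
6       ·                                                 
Cursor: (0,0)                                             
                                                          
                                                          


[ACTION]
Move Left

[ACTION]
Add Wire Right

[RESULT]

   0 1 2 3 4 5 6 7 8 9                                    
0  [G]─ ·   B                                             
                                                          
1                       B       ·   ·                     
                                │   │                     
2                               ·   ·                     
                                                          
3   S                                                     
                                                          
4   · ─ ·                   · ─ B                         
                                                          
5       ·                                                 
        │                                                 
6       ·                                                 
Cursor: (0,0)                                             
                                                          
                                                          
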